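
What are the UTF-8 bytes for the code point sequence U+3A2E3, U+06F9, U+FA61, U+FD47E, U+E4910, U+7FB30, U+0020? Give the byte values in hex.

F0 BA 8B A3 DB B9 EF A9 A1 F3 BD 91 BE F3 A4 A4 90 F1 BF AC B0 20

U+3A2E3: 4-byte form → F0 BA 8B A3.
U+06F9: 2-byte form → DB B9.
U+FA61: 3-byte form → EF A9 A1.
U+FD47E: 4-byte form → F3 BD 91 BE.
U+E4910: 4-byte form → F3 A4 A4 90.
U+7FB30: 4-byte form → F1 BF AC B0.
U+0020: 1-byte form → 20.
Concatenated (22 bytes): F0 BA 8B A3 DB B9 EF A9 A1 F3 BD 91 BE F3 A4 A4 90 F1 BF AC B0 20.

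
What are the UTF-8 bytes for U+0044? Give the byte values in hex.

44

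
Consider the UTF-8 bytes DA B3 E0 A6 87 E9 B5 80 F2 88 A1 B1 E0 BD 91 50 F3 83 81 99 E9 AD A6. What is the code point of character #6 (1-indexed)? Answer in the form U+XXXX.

U+0050

Offset 0: leading byte 0xDA = 11011010 → 2-byte char #1 = DA B3.
Offset 2: leading byte 0xE0 = 11100000 → 3-byte char #2 = E0 A6 87.
Offset 5: leading byte 0xE9 = 11101001 → 3-byte char #3 = E9 B5 80.
Offset 8: leading byte 0xF2 = 11110010 → 4-byte char #4 = F2 88 A1 B1.
Offset 12: leading byte 0xE0 = 11100000 → 3-byte char #5 = E0 BD 91.
Offset 15: leading byte 0x50 = 01010000 → 1-byte char #6 = 50.
Leading byte 0x50 = 01010000 matches 0xxxxxxx → 1-byte sequence.
Byte 1: 0x50 = 01010000, payload 1010000 (7 bits).
Concatenate: 1010000 = 0x50 (7 bits → U+0050).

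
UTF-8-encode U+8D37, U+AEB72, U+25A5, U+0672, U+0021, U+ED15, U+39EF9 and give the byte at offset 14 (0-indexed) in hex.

U+8D37 → 3-byte form E8 B4 B7 at offsets 0–2.
U+AEB72 → 4-byte form F2 AE AD B2 at offsets 3–6.
U+25A5 → 3-byte form E2 96 A5 at offsets 7–9.
U+0672 → 2-byte form D9 B2 at offsets 10–11.
U+0021 → 1-byte form 21 at offsets 12–12.
U+ED15 → 3-byte form EE B4 95 at offsets 13–15.
Offset 14 falls in char 6's range; it's byte 2 of EE B4 95 = 0xB4.

0xB4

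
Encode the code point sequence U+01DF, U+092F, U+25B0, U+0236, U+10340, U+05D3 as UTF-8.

U+01DF: 2-byte form → C7 9F.
U+092F: 3-byte form → E0 A4 AF.
U+25B0: 3-byte form → E2 96 B0.
U+0236: 2-byte form → C8 B6.
U+10340: 4-byte form → F0 90 8D 80.
U+05D3: 2-byte form → D7 93.
Concatenated (16 bytes): C7 9F E0 A4 AF E2 96 B0 C8 B6 F0 90 8D 80 D7 93.

C7 9F E0 A4 AF E2 96 B0 C8 B6 F0 90 8D 80 D7 93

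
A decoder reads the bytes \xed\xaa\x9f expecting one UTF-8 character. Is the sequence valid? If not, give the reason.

invalid (encodes a surrogate (U+D800–U+DFFF))

Structurally a 3-byte sequence; payload = 0xDA9F.
But 0xDA9F is in U+D800–U+DFFF, the surrogate range. Surrogates are not Unicode scalar values and are forbidden in UTF-8.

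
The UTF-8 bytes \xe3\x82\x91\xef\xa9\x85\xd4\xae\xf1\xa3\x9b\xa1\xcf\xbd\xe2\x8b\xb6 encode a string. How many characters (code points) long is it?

Byte at offset 0: 0xE3 = 11100011 → 3-byte char (#1). Advance 3.
Byte at offset 3: 0xEF = 11101111 → 3-byte char (#2). Advance 3.
Byte at offset 6: 0xD4 = 11010100 → 2-byte char (#3). Advance 2.
Byte at offset 8: 0xF1 = 11110001 → 4-byte char (#4). Advance 4.
Byte at offset 12: 0xCF = 11001111 → 2-byte char (#5). Advance 2.
Byte at offset 14: 0xE2 = 11100010 → 3-byte char (#6). Advance 3.
Reached end at offset 17 after 6 code points.

6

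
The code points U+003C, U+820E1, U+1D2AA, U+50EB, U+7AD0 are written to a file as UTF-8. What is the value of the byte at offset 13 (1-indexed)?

0xE7

1-indexed offset 13 is 0-indexed offset 12.
U+003C → 1-byte form 3C at offsets 0–0.
U+820E1 → 4-byte form F2 82 83 A1 at offsets 1–4.
U+1D2AA → 4-byte form F0 9D 8A AA at offsets 5–8.
U+50EB → 3-byte form E5 83 AB at offsets 9–11.
U+7AD0 → 3-byte form E7 AB 90 at offsets 12–14.
Offset 12 falls in char 5's range; it's byte 1 of E7 AB 90 = 0xE7.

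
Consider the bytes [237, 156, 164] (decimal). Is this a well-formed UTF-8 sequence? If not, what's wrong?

Leading byte 0xED = 11101101 → 3-byte form.
Continuation bytes 0x9C=10011100, 0xA4=10100100 all match 10xxxxxx.
Decoded value 0xD724 is ≥ 0x800 (shortest form) and not a surrogate.

valid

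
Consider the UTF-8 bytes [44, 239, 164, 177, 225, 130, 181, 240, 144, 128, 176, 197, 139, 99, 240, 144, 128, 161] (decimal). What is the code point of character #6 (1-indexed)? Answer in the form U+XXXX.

U+0063

Offset 0: leading byte 0x2C = 00101100 → 1-byte char #1 = 2C.
Offset 1: leading byte 0xEF = 11101111 → 3-byte char #2 = EF A4 B1.
Offset 4: leading byte 0xE1 = 11100001 → 3-byte char #3 = E1 82 B5.
Offset 7: leading byte 0xF0 = 11110000 → 4-byte char #4 = F0 90 80 B0.
Offset 11: leading byte 0xC5 = 11000101 → 2-byte char #5 = C5 8B.
Offset 13: leading byte 0x63 = 01100011 → 1-byte char #6 = 63.
Leading byte 0x63 = 01100011 matches 0xxxxxxx → 1-byte sequence.
Byte 1: 0x63 = 01100011, payload 1100011 (7 bits).
Concatenate: 1100011 = 0x63 (7 bits → U+0063).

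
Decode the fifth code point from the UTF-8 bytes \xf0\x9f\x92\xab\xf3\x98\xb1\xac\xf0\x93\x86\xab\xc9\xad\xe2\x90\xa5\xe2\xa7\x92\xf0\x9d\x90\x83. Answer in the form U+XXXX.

U+2425

Offset 0: leading byte 0xF0 = 11110000 → 4-byte char #1 = F0 9F 92 AB.
Offset 4: leading byte 0xF3 = 11110011 → 4-byte char #2 = F3 98 B1 AC.
Offset 8: leading byte 0xF0 = 11110000 → 4-byte char #3 = F0 93 86 AB.
Offset 12: leading byte 0xC9 = 11001001 → 2-byte char #4 = C9 AD.
Offset 14: leading byte 0xE2 = 11100010 → 3-byte char #5 = E2 90 A5.
Leading byte 0xE2 = 11100010 matches 1110xxxx → 3-byte sequence.
Byte 1: 0xE2 = 11100010, payload 0010 (4 bits).
Byte 2: 0x90 = 10010000 (10xxxxxx ✓), payload 010000.
Byte 3: 0xA5 = 10100101 (10xxxxxx ✓), payload 100101.
Concatenate: 0010010000100101 = 0x2425 (16 bits → U+2425).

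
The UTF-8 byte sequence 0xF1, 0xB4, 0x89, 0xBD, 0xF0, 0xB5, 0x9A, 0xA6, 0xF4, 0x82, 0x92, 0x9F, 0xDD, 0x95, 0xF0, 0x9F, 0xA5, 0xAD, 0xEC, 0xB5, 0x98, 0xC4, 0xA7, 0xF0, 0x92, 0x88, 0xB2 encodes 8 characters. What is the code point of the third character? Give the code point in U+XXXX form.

Offset 0: leading byte 0xF1 = 11110001 → 4-byte char #1 = F1 B4 89 BD.
Offset 4: leading byte 0xF0 = 11110000 → 4-byte char #2 = F0 B5 9A A6.
Offset 8: leading byte 0xF4 = 11110100 → 4-byte char #3 = F4 82 92 9F.
Leading byte 0xF4 = 11110100 matches 11110xxx → 4-byte sequence.
Byte 1: 0xF4 = 11110100, payload 100 (3 bits).
Byte 2: 0x82 = 10000010 (10xxxxxx ✓), payload 000010.
Byte 3: 0x92 = 10010010 (10xxxxxx ✓), payload 010010.
Byte 4: 0x9F = 10011111 (10xxxxxx ✓), payload 011111.
Concatenate: 100000010010010011111 = 0x10249F (21 bits → U+10249F).

U+10249F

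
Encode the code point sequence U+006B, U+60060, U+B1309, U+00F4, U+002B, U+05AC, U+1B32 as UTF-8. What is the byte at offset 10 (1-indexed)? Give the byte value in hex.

0xC3

1-indexed offset 10 is 0-indexed offset 9.
U+006B → 1-byte form 6B at offsets 0–0.
U+60060 → 4-byte form F1 A0 81 A0 at offsets 1–4.
U+B1309 → 4-byte form F2 B1 8C 89 at offsets 5–8.
U+00F4 → 2-byte form C3 B4 at offsets 9–10.
Offset 9 falls in char 4's range; it's byte 1 of C3 B4 = 0xC3.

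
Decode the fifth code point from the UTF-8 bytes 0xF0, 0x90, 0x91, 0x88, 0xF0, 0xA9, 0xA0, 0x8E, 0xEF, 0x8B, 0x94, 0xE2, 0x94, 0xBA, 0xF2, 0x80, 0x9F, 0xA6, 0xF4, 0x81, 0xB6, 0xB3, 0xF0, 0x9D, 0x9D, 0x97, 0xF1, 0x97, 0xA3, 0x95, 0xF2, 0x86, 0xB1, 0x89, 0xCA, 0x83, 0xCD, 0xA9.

Offset 0: leading byte 0xF0 = 11110000 → 4-byte char #1 = F0 90 91 88.
Offset 4: leading byte 0xF0 = 11110000 → 4-byte char #2 = F0 A9 A0 8E.
Offset 8: leading byte 0xEF = 11101111 → 3-byte char #3 = EF 8B 94.
Offset 11: leading byte 0xE2 = 11100010 → 3-byte char #4 = E2 94 BA.
Offset 14: leading byte 0xF2 = 11110010 → 4-byte char #5 = F2 80 9F A6.
Leading byte 0xF2 = 11110010 matches 11110xxx → 4-byte sequence.
Byte 1: 0xF2 = 11110010, payload 010 (3 bits).
Byte 2: 0x80 = 10000000 (10xxxxxx ✓), payload 000000.
Byte 3: 0x9F = 10011111 (10xxxxxx ✓), payload 011111.
Byte 4: 0xA6 = 10100110 (10xxxxxx ✓), payload 100110.
Concatenate: 010000000011111100110 = 0x807E6 (21 bits → U+807E6).

U+807E6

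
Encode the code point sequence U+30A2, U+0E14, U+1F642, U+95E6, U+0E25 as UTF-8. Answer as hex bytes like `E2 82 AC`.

E3 82 A2 E0 B8 94 F0 9F 99 82 E9 97 A6 E0 B8 A5

U+30A2: 3-byte form → E3 82 A2.
U+0E14: 3-byte form → E0 B8 94.
U+1F642: 4-byte form → F0 9F 99 82.
U+95E6: 3-byte form → E9 97 A6.
U+0E25: 3-byte form → E0 B8 A5.
Concatenated (16 bytes): E3 82 A2 E0 B8 94 F0 9F 99 82 E9 97 A6 E0 B8 A5.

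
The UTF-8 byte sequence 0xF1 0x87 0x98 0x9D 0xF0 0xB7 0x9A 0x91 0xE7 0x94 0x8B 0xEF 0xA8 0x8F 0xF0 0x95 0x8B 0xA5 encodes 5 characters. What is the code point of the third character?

U+750B

Offset 0: leading byte 0xF1 = 11110001 → 4-byte char #1 = F1 87 98 9D.
Offset 4: leading byte 0xF0 = 11110000 → 4-byte char #2 = F0 B7 9A 91.
Offset 8: leading byte 0xE7 = 11100111 → 3-byte char #3 = E7 94 8B.
Leading byte 0xE7 = 11100111 matches 1110xxxx → 3-byte sequence.
Byte 1: 0xE7 = 11100111, payload 0111 (4 bits).
Byte 2: 0x94 = 10010100 (10xxxxxx ✓), payload 010100.
Byte 3: 0x8B = 10001011 (10xxxxxx ✓), payload 001011.
Concatenate: 0111010100001011 = 0x750B (16 bits → U+750B).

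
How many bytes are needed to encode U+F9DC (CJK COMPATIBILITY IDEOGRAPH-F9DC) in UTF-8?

3

U+F9DC = 0xF9DC. UTF-8 uses 1 byte below 0x80, 2 below 0x800, 3 below 0x10000, 4 up to 0x10FFFF. 0xF9DC is in U+0800–U+FFFF → 3 bytes.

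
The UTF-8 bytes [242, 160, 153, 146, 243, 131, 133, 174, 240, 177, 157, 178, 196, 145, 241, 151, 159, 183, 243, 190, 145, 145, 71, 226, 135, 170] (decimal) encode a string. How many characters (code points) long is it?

8

Byte at offset 0: 0xF2 = 11110010 → 4-byte char (#1). Advance 4.
Byte at offset 4: 0xF3 = 11110011 → 4-byte char (#2). Advance 4.
Byte at offset 8: 0xF0 = 11110000 → 4-byte char (#3). Advance 4.
Byte at offset 12: 0xC4 = 11000100 → 2-byte char (#4). Advance 2.
Byte at offset 14: 0xF1 = 11110001 → 4-byte char (#5). Advance 4.
Byte at offset 18: 0xF3 = 11110011 → 4-byte char (#6). Advance 4.
Byte at offset 22: 0x47 = 01000111 → 1-byte char (#7). Advance 1.
Byte at offset 23: 0xE2 = 11100010 → 3-byte char (#8). Advance 3.
Reached end at offset 26 after 8 code points.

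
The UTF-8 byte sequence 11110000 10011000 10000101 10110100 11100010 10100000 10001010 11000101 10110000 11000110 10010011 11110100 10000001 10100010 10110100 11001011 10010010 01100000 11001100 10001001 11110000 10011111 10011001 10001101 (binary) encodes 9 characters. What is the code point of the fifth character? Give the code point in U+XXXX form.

Offset 0: leading byte 0xF0 = 11110000 → 4-byte char #1 = F0 98 85 B4.
Offset 4: leading byte 0xE2 = 11100010 → 3-byte char #2 = E2 A0 8A.
Offset 7: leading byte 0xC5 = 11000101 → 2-byte char #3 = C5 B0.
Offset 9: leading byte 0xC6 = 11000110 → 2-byte char #4 = C6 93.
Offset 11: leading byte 0xF4 = 11110100 → 4-byte char #5 = F4 81 A2 B4.
Leading byte 0xF4 = 11110100 matches 11110xxx → 4-byte sequence.
Byte 1: 0xF4 = 11110100, payload 100 (3 bits).
Byte 2: 0x81 = 10000001 (10xxxxxx ✓), payload 000001.
Byte 3: 0xA2 = 10100010 (10xxxxxx ✓), payload 100010.
Byte 4: 0xB4 = 10110100 (10xxxxxx ✓), payload 110100.
Concatenate: 100000001100010110100 = 0x1018B4 (21 bits → U+1018B4).

U+1018B4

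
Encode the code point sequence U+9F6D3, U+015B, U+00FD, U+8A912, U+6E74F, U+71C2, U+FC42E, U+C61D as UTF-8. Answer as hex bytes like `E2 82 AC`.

U+9F6D3: 4-byte form → F2 9F 9B 93.
U+015B: 2-byte form → C5 9B.
U+00FD: 2-byte form → C3 BD.
U+8A912: 4-byte form → F2 8A A4 92.
U+6E74F: 4-byte form → F1 AE 9D 8F.
U+71C2: 3-byte form → E7 87 82.
U+FC42E: 4-byte form → F3 BC 90 AE.
U+C61D: 3-byte form → EC 98 9D.
Concatenated (26 bytes): F2 9F 9B 93 C5 9B C3 BD F2 8A A4 92 F1 AE 9D 8F E7 87 82 F3 BC 90 AE EC 98 9D.

F2 9F 9B 93 C5 9B C3 BD F2 8A A4 92 F1 AE 9D 8F E7 87 82 F3 BC 90 AE EC 98 9D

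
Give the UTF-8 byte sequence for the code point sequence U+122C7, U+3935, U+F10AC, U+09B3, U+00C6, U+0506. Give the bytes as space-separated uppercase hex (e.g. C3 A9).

U+122C7: 4-byte form → F0 92 8B 87.
U+3935: 3-byte form → E3 A4 B5.
U+F10AC: 4-byte form → F3 B1 82 AC.
U+09B3: 3-byte form → E0 A6 B3.
U+00C6: 2-byte form → C3 86.
U+0506: 2-byte form → D4 86.
Concatenated (18 bytes): F0 92 8B 87 E3 A4 B5 F3 B1 82 AC E0 A6 B3 C3 86 D4 86.

F0 92 8B 87 E3 A4 B5 F3 B1 82 AC E0 A6 B3 C3 86 D4 86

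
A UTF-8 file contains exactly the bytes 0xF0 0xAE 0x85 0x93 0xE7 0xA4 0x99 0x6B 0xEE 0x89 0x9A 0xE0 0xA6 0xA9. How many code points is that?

5

Byte at offset 0: 0xF0 = 11110000 → 4-byte char (#1). Advance 4.
Byte at offset 4: 0xE7 = 11100111 → 3-byte char (#2). Advance 3.
Byte at offset 7: 0x6B = 01101011 → 1-byte char (#3). Advance 1.
Byte at offset 8: 0xEE = 11101110 → 3-byte char (#4). Advance 3.
Byte at offset 11: 0xE0 = 11100000 → 3-byte char (#5). Advance 3.
Reached end at offset 14 after 5 code points.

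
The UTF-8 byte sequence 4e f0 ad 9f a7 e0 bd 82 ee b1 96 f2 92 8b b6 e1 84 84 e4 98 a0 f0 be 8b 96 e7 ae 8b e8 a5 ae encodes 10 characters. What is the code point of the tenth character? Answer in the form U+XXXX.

Offset 0: leading byte 0x4E = 01001110 → 1-byte char #1 = 4E.
Offset 1: leading byte 0xF0 = 11110000 → 4-byte char #2 = F0 AD 9F A7.
Offset 5: leading byte 0xE0 = 11100000 → 3-byte char #3 = E0 BD 82.
Offset 8: leading byte 0xEE = 11101110 → 3-byte char #4 = EE B1 96.
Offset 11: leading byte 0xF2 = 11110010 → 4-byte char #5 = F2 92 8B B6.
Offset 15: leading byte 0xE1 = 11100001 → 3-byte char #6 = E1 84 84.
Offset 18: leading byte 0xE4 = 11100100 → 3-byte char #7 = E4 98 A0.
Offset 21: leading byte 0xF0 = 11110000 → 4-byte char #8 = F0 BE 8B 96.
Offset 25: leading byte 0xE7 = 11100111 → 3-byte char #9 = E7 AE 8B.
Offset 28: leading byte 0xE8 = 11101000 → 3-byte char #10 = E8 A5 AE.
Leading byte 0xE8 = 11101000 matches 1110xxxx → 3-byte sequence.
Byte 1: 0xE8 = 11101000, payload 1000 (4 bits).
Byte 2: 0xA5 = 10100101 (10xxxxxx ✓), payload 100101.
Byte 3: 0xAE = 10101110 (10xxxxxx ✓), payload 101110.
Concatenate: 1000100101101110 = 0x896E (16 bits → U+896E).

U+896E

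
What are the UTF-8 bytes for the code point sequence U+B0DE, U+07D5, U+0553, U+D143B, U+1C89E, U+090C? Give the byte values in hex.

U+B0DE: 3-byte form → EB 83 9E.
U+07D5: 2-byte form → DF 95.
U+0553: 2-byte form → D5 93.
U+D143B: 4-byte form → F3 91 90 BB.
U+1C89E: 4-byte form → F0 9C A2 9E.
U+090C: 3-byte form → E0 A4 8C.
Concatenated (18 bytes): EB 83 9E DF 95 D5 93 F3 91 90 BB F0 9C A2 9E E0 A4 8C.

EB 83 9E DF 95 D5 93 F3 91 90 BB F0 9C A2 9E E0 A4 8C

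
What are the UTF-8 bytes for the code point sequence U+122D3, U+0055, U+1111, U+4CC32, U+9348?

F0 92 8B 93 55 E1 84 91 F1 8C B0 B2 E9 8D 88

U+122D3: 4-byte form → F0 92 8B 93.
U+0055: 1-byte form → 55.
U+1111: 3-byte form → E1 84 91.
U+4CC32: 4-byte form → F1 8C B0 B2.
U+9348: 3-byte form → E9 8D 88.
Concatenated (15 bytes): F0 92 8B 93 55 E1 84 91 F1 8C B0 B2 E9 8D 88.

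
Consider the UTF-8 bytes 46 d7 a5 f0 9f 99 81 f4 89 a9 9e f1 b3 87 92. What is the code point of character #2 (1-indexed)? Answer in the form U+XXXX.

U+05E5

Offset 0: leading byte 0x46 = 01000110 → 1-byte char #1 = 46.
Offset 1: leading byte 0xD7 = 11010111 → 2-byte char #2 = D7 A5.
Leading byte 0xD7 = 11010111 matches 110xxxxx → 2-byte sequence.
Byte 1: 0xD7 = 11010111, payload 10111 (5 bits).
Byte 2: 0xA5 = 10100101 (10xxxxxx ✓), payload 100101.
Concatenate: 10111100101 = 0x5E5 (11 bits → U+05E5).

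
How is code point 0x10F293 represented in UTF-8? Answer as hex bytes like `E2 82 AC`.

U+10F293 = 0x10F293 = 1110675 decimal. In range U+10000–U+10FFFF → 4-byte form: 11110xxx 10xxxxxx 10xxxxxx 10xxxxxx.
Binary (21 bits): 100001111001010010011.
Split 3+6+6+6: 100 | 001111 | 001010 | 010011.
Byte 1: 11110100 = 0xF4.
Byte 2: 10001111 = 0x8F.
Byte 3: 10001010 = 0x8A.
Byte 4: 10010011 = 0x93.

F4 8F 8A 93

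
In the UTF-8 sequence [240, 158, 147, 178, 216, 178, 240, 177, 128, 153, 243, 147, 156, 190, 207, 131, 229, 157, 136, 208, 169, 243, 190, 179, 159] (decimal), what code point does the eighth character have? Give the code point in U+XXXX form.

U+FECDF

Offset 0: leading byte 0xF0 = 11110000 → 4-byte char #1 = F0 9E 93 B2.
Offset 4: leading byte 0xD8 = 11011000 → 2-byte char #2 = D8 B2.
Offset 6: leading byte 0xF0 = 11110000 → 4-byte char #3 = F0 B1 80 99.
Offset 10: leading byte 0xF3 = 11110011 → 4-byte char #4 = F3 93 9C BE.
Offset 14: leading byte 0xCF = 11001111 → 2-byte char #5 = CF 83.
Offset 16: leading byte 0xE5 = 11100101 → 3-byte char #6 = E5 9D 88.
Offset 19: leading byte 0xD0 = 11010000 → 2-byte char #7 = D0 A9.
Offset 21: leading byte 0xF3 = 11110011 → 4-byte char #8 = F3 BE B3 9F.
Leading byte 0xF3 = 11110011 matches 11110xxx → 4-byte sequence.
Byte 1: 0xF3 = 11110011, payload 011 (3 bits).
Byte 2: 0xBE = 10111110 (10xxxxxx ✓), payload 111110.
Byte 3: 0xB3 = 10110011 (10xxxxxx ✓), payload 110011.
Byte 4: 0x9F = 10011111 (10xxxxxx ✓), payload 011111.
Concatenate: 011111110110011011111 = 0xFECDF (21 bits → U+FECDF).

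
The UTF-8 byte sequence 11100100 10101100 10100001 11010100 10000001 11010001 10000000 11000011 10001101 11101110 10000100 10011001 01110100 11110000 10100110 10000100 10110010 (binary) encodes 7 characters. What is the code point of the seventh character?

U+26132

Offset 0: leading byte 0xE4 = 11100100 → 3-byte char #1 = E4 AC A1.
Offset 3: leading byte 0xD4 = 11010100 → 2-byte char #2 = D4 81.
Offset 5: leading byte 0xD1 = 11010001 → 2-byte char #3 = D1 80.
Offset 7: leading byte 0xC3 = 11000011 → 2-byte char #4 = C3 8D.
Offset 9: leading byte 0xEE = 11101110 → 3-byte char #5 = EE 84 99.
Offset 12: leading byte 0x74 = 01110100 → 1-byte char #6 = 74.
Offset 13: leading byte 0xF0 = 11110000 → 4-byte char #7 = F0 A6 84 B2.
Leading byte 0xF0 = 11110000 matches 11110xxx → 4-byte sequence.
Byte 1: 0xF0 = 11110000, payload 000 (3 bits).
Byte 2: 0xA6 = 10100110 (10xxxxxx ✓), payload 100110.
Byte 3: 0x84 = 10000100 (10xxxxxx ✓), payload 000100.
Byte 4: 0xB2 = 10110010 (10xxxxxx ✓), payload 110010.
Concatenate: 000100110000100110010 = 0x26132 (21 bits → U+26132).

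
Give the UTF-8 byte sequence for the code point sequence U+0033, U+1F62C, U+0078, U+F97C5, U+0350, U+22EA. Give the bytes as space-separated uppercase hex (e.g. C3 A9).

U+0033: 1-byte form → 33.
U+1F62C: 4-byte form → F0 9F 98 AC.
U+0078: 1-byte form → 78.
U+F97C5: 4-byte form → F3 B9 9F 85.
U+0350: 2-byte form → CD 90.
U+22EA: 3-byte form → E2 8B AA.
Concatenated (15 bytes): 33 F0 9F 98 AC 78 F3 B9 9F 85 CD 90 E2 8B AA.

33 F0 9F 98 AC 78 F3 B9 9F 85 CD 90 E2 8B AA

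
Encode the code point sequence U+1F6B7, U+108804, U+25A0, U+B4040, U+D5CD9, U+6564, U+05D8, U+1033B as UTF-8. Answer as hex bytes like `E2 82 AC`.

U+1F6B7: 4-byte form → F0 9F 9A B7.
U+108804: 4-byte form → F4 88 A0 84.
U+25A0: 3-byte form → E2 96 A0.
U+B4040: 4-byte form → F2 B4 81 80.
U+D5CD9: 4-byte form → F3 95 B3 99.
U+6564: 3-byte form → E6 95 A4.
U+05D8: 2-byte form → D7 98.
U+1033B: 4-byte form → F0 90 8C BB.
Concatenated (28 bytes): F0 9F 9A B7 F4 88 A0 84 E2 96 A0 F2 B4 81 80 F3 95 B3 99 E6 95 A4 D7 98 F0 90 8C BB.

F0 9F 9A B7 F4 88 A0 84 E2 96 A0 F2 B4 81 80 F3 95 B3 99 E6 95 A4 D7 98 F0 90 8C BB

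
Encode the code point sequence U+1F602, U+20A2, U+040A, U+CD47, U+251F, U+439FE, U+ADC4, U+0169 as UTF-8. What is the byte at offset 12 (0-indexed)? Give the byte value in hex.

U+1F602 → 4-byte form F0 9F 98 82 at offsets 0–3.
U+20A2 → 3-byte form E2 82 A2 at offsets 4–6.
U+040A → 2-byte form D0 8A at offsets 7–8.
U+CD47 → 3-byte form EC B5 87 at offsets 9–11.
U+251F → 3-byte form E2 94 9F at offsets 12–14.
Offset 12 falls in char 5's range; it's byte 1 of E2 94 9F = 0xE2.

0xE2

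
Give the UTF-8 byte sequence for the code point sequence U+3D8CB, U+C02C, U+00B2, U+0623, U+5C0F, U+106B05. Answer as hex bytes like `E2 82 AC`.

F0 BD A3 8B EC 80 AC C2 B2 D8 A3 E5 B0 8F F4 86 AC 85

U+3D8CB: 4-byte form → F0 BD A3 8B.
U+C02C: 3-byte form → EC 80 AC.
U+00B2: 2-byte form → C2 B2.
U+0623: 2-byte form → D8 A3.
U+5C0F: 3-byte form → E5 B0 8F.
U+106B05: 4-byte form → F4 86 AC 85.
Concatenated (18 bytes): F0 BD A3 8B EC 80 AC C2 B2 D8 A3 E5 B0 8F F4 86 AC 85.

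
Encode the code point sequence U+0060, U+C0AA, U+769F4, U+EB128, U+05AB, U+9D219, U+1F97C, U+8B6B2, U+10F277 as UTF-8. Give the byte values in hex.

60 EC 82 AA F1 B6 A7 B4 F3 AB 84 A8 D6 AB F2 9D 88 99 F0 9F A5 BC F2 8B 9A B2 F4 8F 89 B7

U+0060: 1-byte form → 60.
U+C0AA: 3-byte form → EC 82 AA.
U+769F4: 4-byte form → F1 B6 A7 B4.
U+EB128: 4-byte form → F3 AB 84 A8.
U+05AB: 2-byte form → D6 AB.
U+9D219: 4-byte form → F2 9D 88 99.
U+1F97C: 4-byte form → F0 9F A5 BC.
U+8B6B2: 4-byte form → F2 8B 9A B2.
U+10F277: 4-byte form → F4 8F 89 B7.
Concatenated (30 bytes): 60 EC 82 AA F1 B6 A7 B4 F3 AB 84 A8 D6 AB F2 9D 88 99 F0 9F A5 BC F2 8B 9A B2 F4 8F 89 B7.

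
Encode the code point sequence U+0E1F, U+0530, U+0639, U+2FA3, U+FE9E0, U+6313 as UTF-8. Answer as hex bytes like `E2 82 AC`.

E0 B8 9F D4 B0 D8 B9 E2 BE A3 F3 BE A7 A0 E6 8C 93

U+0E1F: 3-byte form → E0 B8 9F.
U+0530: 2-byte form → D4 B0.
U+0639: 2-byte form → D8 B9.
U+2FA3: 3-byte form → E2 BE A3.
U+FE9E0: 4-byte form → F3 BE A7 A0.
U+6313: 3-byte form → E6 8C 93.
Concatenated (17 bytes): E0 B8 9F D4 B0 D8 B9 E2 BE A3 F3 BE A7 A0 E6 8C 93.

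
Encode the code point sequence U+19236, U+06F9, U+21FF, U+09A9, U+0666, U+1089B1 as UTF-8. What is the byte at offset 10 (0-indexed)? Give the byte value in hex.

U+19236 → 4-byte form F0 99 88 B6 at offsets 0–3.
U+06F9 → 2-byte form DB B9 at offsets 4–5.
U+21FF → 3-byte form E2 87 BF at offsets 6–8.
U+09A9 → 3-byte form E0 A6 A9 at offsets 9–11.
Offset 10 falls in char 4's range; it's byte 2 of E0 A6 A9 = 0xA6.

0xA6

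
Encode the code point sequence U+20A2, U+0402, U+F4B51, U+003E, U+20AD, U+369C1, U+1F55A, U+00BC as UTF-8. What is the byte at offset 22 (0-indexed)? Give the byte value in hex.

0xBC

U+20A2 → 3-byte form E2 82 A2 at offsets 0–2.
U+0402 → 2-byte form D0 82 at offsets 3–4.
U+F4B51 → 4-byte form F3 B4 AD 91 at offsets 5–8.
U+003E → 1-byte form 3E at offsets 9–9.
U+20AD → 3-byte form E2 82 AD at offsets 10–12.
U+369C1 → 4-byte form F0 B6 A7 81 at offsets 13–16.
U+1F55A → 4-byte form F0 9F 95 9A at offsets 17–20.
U+00BC → 2-byte form C2 BC at offsets 21–22.
Offset 22 falls in char 8's range; it's byte 2 of C2 BC = 0xBC.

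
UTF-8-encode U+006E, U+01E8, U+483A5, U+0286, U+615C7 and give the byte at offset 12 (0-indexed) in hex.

0x87

U+006E → 1-byte form 6E at offsets 0–0.
U+01E8 → 2-byte form C7 A8 at offsets 1–2.
U+483A5 → 4-byte form F1 88 8E A5 at offsets 3–6.
U+0286 → 2-byte form CA 86 at offsets 7–8.
U+615C7 → 4-byte form F1 A1 97 87 at offsets 9–12.
Offset 12 falls in char 5's range; it's byte 4 of F1 A1 97 87 = 0x87.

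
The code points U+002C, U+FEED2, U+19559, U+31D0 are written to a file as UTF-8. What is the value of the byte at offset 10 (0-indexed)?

0x87

U+002C → 1-byte form 2C at offsets 0–0.
U+FEED2 → 4-byte form F3 BE BB 92 at offsets 1–4.
U+19559 → 4-byte form F0 99 95 99 at offsets 5–8.
U+31D0 → 3-byte form E3 87 90 at offsets 9–11.
Offset 10 falls in char 4's range; it's byte 2 of E3 87 90 = 0x87.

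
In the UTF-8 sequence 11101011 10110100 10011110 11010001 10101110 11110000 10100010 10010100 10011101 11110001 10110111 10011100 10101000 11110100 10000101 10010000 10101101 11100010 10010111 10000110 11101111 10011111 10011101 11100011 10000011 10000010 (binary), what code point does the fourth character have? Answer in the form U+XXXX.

Offset 0: leading byte 0xEB = 11101011 → 3-byte char #1 = EB B4 9E.
Offset 3: leading byte 0xD1 = 11010001 → 2-byte char #2 = D1 AE.
Offset 5: leading byte 0xF0 = 11110000 → 4-byte char #3 = F0 A2 94 9D.
Offset 9: leading byte 0xF1 = 11110001 → 4-byte char #4 = F1 B7 9C A8.
Leading byte 0xF1 = 11110001 matches 11110xxx → 4-byte sequence.
Byte 1: 0xF1 = 11110001, payload 001 (3 bits).
Byte 2: 0xB7 = 10110111 (10xxxxxx ✓), payload 110111.
Byte 3: 0x9C = 10011100 (10xxxxxx ✓), payload 011100.
Byte 4: 0xA8 = 10101000 (10xxxxxx ✓), payload 101000.
Concatenate: 001110111011100101000 = 0x77728 (21 bits → U+77728).

U+77728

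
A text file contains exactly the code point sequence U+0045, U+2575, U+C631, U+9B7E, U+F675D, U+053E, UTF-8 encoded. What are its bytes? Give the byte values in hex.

45 E2 95 B5 EC 98 B1 E9 AD BE F3 B6 9D 9D D4 BE

U+0045: 1-byte form → 45.
U+2575: 3-byte form → E2 95 B5.
U+C631: 3-byte form → EC 98 B1.
U+9B7E: 3-byte form → E9 AD BE.
U+F675D: 4-byte form → F3 B6 9D 9D.
U+053E: 2-byte form → D4 BE.
Concatenated (16 bytes): 45 E2 95 B5 EC 98 B1 E9 AD BE F3 B6 9D 9D D4 BE.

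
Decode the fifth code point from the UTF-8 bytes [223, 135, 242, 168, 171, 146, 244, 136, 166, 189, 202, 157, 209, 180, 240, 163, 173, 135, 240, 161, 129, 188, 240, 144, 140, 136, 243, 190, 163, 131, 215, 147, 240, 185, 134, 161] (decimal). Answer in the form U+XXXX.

Offset 0: leading byte 0xDF = 11011111 → 2-byte char #1 = DF 87.
Offset 2: leading byte 0xF2 = 11110010 → 4-byte char #2 = F2 A8 AB 92.
Offset 6: leading byte 0xF4 = 11110100 → 4-byte char #3 = F4 88 A6 BD.
Offset 10: leading byte 0xCA = 11001010 → 2-byte char #4 = CA 9D.
Offset 12: leading byte 0xD1 = 11010001 → 2-byte char #5 = D1 B4.
Leading byte 0xD1 = 11010001 matches 110xxxxx → 2-byte sequence.
Byte 1: 0xD1 = 11010001, payload 10001 (5 bits).
Byte 2: 0xB4 = 10110100 (10xxxxxx ✓), payload 110100.
Concatenate: 10001110100 = 0x474 (11 bits → U+0474).

U+0474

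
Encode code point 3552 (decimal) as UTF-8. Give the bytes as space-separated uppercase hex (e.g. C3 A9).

E0 B7 A0

U+0DE0 = 0xDE0 = 3552 decimal. In range U+0800–U+FFFF → 3-byte form: 1110xxxx 10xxxxxx 10xxxxxx.
Binary (16 bits): 0000110111100000.
Split 4+6+6: 0000 | 110111 | 100000.
Byte 1: 11100000 = 0xE0.
Byte 2: 10110111 = 0xB7.
Byte 3: 10100000 = 0xA0.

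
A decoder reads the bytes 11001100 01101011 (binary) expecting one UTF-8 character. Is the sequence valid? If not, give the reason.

Leading byte 0xCC = 11001100 → 2-byte form.
Byte 2 is 0x6B = 01101011, which is not 10xxxxxx — expected a continuation byte.

invalid (non-continuation byte where continuation expected)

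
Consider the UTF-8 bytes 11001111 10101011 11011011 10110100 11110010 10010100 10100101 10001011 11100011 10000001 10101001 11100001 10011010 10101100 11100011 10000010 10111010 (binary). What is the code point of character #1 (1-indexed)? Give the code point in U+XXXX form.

Offset 0: leading byte 0xCF = 11001111 → 2-byte char #1 = CF AB.
Leading byte 0xCF = 11001111 matches 110xxxxx → 2-byte sequence.
Byte 1: 0xCF = 11001111, payload 01111 (5 bits).
Byte 2: 0xAB = 10101011 (10xxxxxx ✓), payload 101011.
Concatenate: 01111101011 = 0x3EB (11 bits → U+03EB).

U+03EB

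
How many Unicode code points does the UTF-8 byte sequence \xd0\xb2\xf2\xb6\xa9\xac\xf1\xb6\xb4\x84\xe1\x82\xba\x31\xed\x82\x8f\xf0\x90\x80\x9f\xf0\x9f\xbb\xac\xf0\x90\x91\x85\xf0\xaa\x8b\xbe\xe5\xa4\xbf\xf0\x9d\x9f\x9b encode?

12

Byte at offset 0: 0xD0 = 11010000 → 2-byte char (#1). Advance 2.
Byte at offset 2: 0xF2 = 11110010 → 4-byte char (#2). Advance 4.
Byte at offset 6: 0xF1 = 11110001 → 4-byte char (#3). Advance 4.
Byte at offset 10: 0xE1 = 11100001 → 3-byte char (#4). Advance 3.
Byte at offset 13: 0x31 = 00110001 → 1-byte char (#5). Advance 1.
Byte at offset 14: 0xED = 11101101 → 3-byte char (#6). Advance 3.
Byte at offset 17: 0xF0 = 11110000 → 4-byte char (#7). Advance 4.
Byte at offset 21: 0xF0 = 11110000 → 4-byte char (#8). Advance 4.
Byte at offset 25: 0xF0 = 11110000 → 4-byte char (#9). Advance 4.
Byte at offset 29: 0xF0 = 11110000 → 4-byte char (#10). Advance 4.
Byte at offset 33: 0xE5 = 11100101 → 3-byte char (#11). Advance 3.
Byte at offset 36: 0xF0 = 11110000 → 4-byte char (#12). Advance 4.
Reached end at offset 40 after 12 code points.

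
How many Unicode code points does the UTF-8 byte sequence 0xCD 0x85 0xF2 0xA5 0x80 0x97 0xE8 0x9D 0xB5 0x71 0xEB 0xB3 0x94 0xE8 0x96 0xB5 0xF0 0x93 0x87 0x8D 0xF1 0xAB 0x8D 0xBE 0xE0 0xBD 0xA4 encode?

9

Byte at offset 0: 0xCD = 11001101 → 2-byte char (#1). Advance 2.
Byte at offset 2: 0xF2 = 11110010 → 4-byte char (#2). Advance 4.
Byte at offset 6: 0xE8 = 11101000 → 3-byte char (#3). Advance 3.
Byte at offset 9: 0x71 = 01110001 → 1-byte char (#4). Advance 1.
Byte at offset 10: 0xEB = 11101011 → 3-byte char (#5). Advance 3.
Byte at offset 13: 0xE8 = 11101000 → 3-byte char (#6). Advance 3.
Byte at offset 16: 0xF0 = 11110000 → 4-byte char (#7). Advance 4.
Byte at offset 20: 0xF1 = 11110001 → 4-byte char (#8). Advance 4.
Byte at offset 24: 0xE0 = 11100000 → 3-byte char (#9). Advance 3.
Reached end at offset 27 after 9 code points.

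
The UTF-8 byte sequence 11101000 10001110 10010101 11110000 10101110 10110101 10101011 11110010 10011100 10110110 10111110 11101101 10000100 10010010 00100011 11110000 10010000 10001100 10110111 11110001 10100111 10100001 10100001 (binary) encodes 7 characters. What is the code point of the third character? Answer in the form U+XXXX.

Offset 0: leading byte 0xE8 = 11101000 → 3-byte char #1 = E8 8E 95.
Offset 3: leading byte 0xF0 = 11110000 → 4-byte char #2 = F0 AE B5 AB.
Offset 7: leading byte 0xF2 = 11110010 → 4-byte char #3 = F2 9C B6 BE.
Leading byte 0xF2 = 11110010 matches 11110xxx → 4-byte sequence.
Byte 1: 0xF2 = 11110010, payload 010 (3 bits).
Byte 2: 0x9C = 10011100 (10xxxxxx ✓), payload 011100.
Byte 3: 0xB6 = 10110110 (10xxxxxx ✓), payload 110110.
Byte 4: 0xBE = 10111110 (10xxxxxx ✓), payload 111110.
Concatenate: 010011100110110111110 = 0x9CDBE (21 bits → U+9CDBE).

U+9CDBE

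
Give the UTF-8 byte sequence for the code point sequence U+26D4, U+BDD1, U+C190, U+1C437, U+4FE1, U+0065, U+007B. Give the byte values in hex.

E2 9B 94 EB B7 91 EC 86 90 F0 9C 90 B7 E4 BF A1 65 7B

U+26D4: 3-byte form → E2 9B 94.
U+BDD1: 3-byte form → EB B7 91.
U+C190: 3-byte form → EC 86 90.
U+1C437: 4-byte form → F0 9C 90 B7.
U+4FE1: 3-byte form → E4 BF A1.
U+0065: 1-byte form → 65.
U+007B: 1-byte form → 7B.
Concatenated (18 bytes): E2 9B 94 EB B7 91 EC 86 90 F0 9C 90 B7 E4 BF A1 65 7B.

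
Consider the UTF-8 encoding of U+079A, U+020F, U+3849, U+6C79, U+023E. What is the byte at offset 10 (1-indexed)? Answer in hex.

1-indexed offset 10 is 0-indexed offset 9.
U+079A → 2-byte form DE 9A at offsets 0–1.
U+020F → 2-byte form C8 8F at offsets 2–3.
U+3849 → 3-byte form E3 A1 89 at offsets 4–6.
U+6C79 → 3-byte form E6 B1 B9 at offsets 7–9.
Offset 9 falls in char 4's range; it's byte 3 of E6 B1 B9 = 0xB9.

0xB9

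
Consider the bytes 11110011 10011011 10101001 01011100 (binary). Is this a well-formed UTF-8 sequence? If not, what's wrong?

invalid (non-continuation byte where continuation expected)

Leading byte 0xF3 = 11110011 → 4-byte form.
Byte 4 is 0x5C = 01011100, which is not 10xxxxxx — expected a continuation byte.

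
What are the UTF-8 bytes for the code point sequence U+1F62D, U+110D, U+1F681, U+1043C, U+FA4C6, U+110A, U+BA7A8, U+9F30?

F0 9F 98 AD E1 84 8D F0 9F 9A 81 F0 90 90 BC F3 BA 93 86 E1 84 8A F2 BA 9E A8 E9 BC B0

U+1F62D: 4-byte form → F0 9F 98 AD.
U+110D: 3-byte form → E1 84 8D.
U+1F681: 4-byte form → F0 9F 9A 81.
U+1043C: 4-byte form → F0 90 90 BC.
U+FA4C6: 4-byte form → F3 BA 93 86.
U+110A: 3-byte form → E1 84 8A.
U+BA7A8: 4-byte form → F2 BA 9E A8.
U+9F30: 3-byte form → E9 BC B0.
Concatenated (29 bytes): F0 9F 98 AD E1 84 8D F0 9F 9A 81 F0 90 90 BC F3 BA 93 86 E1 84 8A F2 BA 9E A8 E9 BC B0.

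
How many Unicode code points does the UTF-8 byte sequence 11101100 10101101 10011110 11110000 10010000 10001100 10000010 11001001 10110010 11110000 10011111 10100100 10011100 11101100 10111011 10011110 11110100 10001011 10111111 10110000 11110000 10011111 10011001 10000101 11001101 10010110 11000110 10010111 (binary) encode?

Byte at offset 0: 0xEC = 11101100 → 3-byte char (#1). Advance 3.
Byte at offset 3: 0xF0 = 11110000 → 4-byte char (#2). Advance 4.
Byte at offset 7: 0xC9 = 11001001 → 2-byte char (#3). Advance 2.
Byte at offset 9: 0xF0 = 11110000 → 4-byte char (#4). Advance 4.
Byte at offset 13: 0xEC = 11101100 → 3-byte char (#5). Advance 3.
Byte at offset 16: 0xF4 = 11110100 → 4-byte char (#6). Advance 4.
Byte at offset 20: 0xF0 = 11110000 → 4-byte char (#7). Advance 4.
Byte at offset 24: 0xCD = 11001101 → 2-byte char (#8). Advance 2.
Byte at offset 26: 0xC6 = 11000110 → 2-byte char (#9). Advance 2.
Reached end at offset 28 after 9 code points.

9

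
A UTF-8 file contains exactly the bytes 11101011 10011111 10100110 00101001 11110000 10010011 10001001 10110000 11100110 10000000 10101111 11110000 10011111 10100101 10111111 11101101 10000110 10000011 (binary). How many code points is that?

Byte at offset 0: 0xEB = 11101011 → 3-byte char (#1). Advance 3.
Byte at offset 3: 0x29 = 00101001 → 1-byte char (#2). Advance 1.
Byte at offset 4: 0xF0 = 11110000 → 4-byte char (#3). Advance 4.
Byte at offset 8: 0xE6 = 11100110 → 3-byte char (#4). Advance 3.
Byte at offset 11: 0xF0 = 11110000 → 4-byte char (#5). Advance 4.
Byte at offset 15: 0xED = 11101101 → 3-byte char (#6). Advance 3.
Reached end at offset 18 after 6 code points.

6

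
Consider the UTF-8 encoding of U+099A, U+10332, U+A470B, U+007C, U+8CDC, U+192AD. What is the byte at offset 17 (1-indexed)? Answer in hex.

0x99

1-indexed offset 17 is 0-indexed offset 16.
U+099A → 3-byte form E0 A6 9A at offsets 0–2.
U+10332 → 4-byte form F0 90 8C B2 at offsets 3–6.
U+A470B → 4-byte form F2 A4 9C 8B at offsets 7–10.
U+007C → 1-byte form 7C at offsets 11–11.
U+8CDC → 3-byte form E8 B3 9C at offsets 12–14.
U+192AD → 4-byte form F0 99 8A AD at offsets 15–18.
Offset 16 falls in char 6's range; it's byte 2 of F0 99 8A AD = 0x99.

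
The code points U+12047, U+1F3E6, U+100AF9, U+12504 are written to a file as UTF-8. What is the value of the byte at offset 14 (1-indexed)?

1-indexed offset 14 is 0-indexed offset 13.
U+12047 → 4-byte form F0 92 81 87 at offsets 0–3.
U+1F3E6 → 4-byte form F0 9F 8F A6 at offsets 4–7.
U+100AF9 → 4-byte form F4 80 AB B9 at offsets 8–11.
U+12504 → 4-byte form F0 92 94 84 at offsets 12–15.
Offset 13 falls in char 4's range; it's byte 2 of F0 92 94 84 = 0x92.

0x92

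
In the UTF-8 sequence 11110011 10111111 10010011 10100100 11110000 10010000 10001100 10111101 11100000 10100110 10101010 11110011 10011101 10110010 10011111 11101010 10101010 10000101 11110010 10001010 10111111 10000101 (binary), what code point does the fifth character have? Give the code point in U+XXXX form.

U+AA85

Offset 0: leading byte 0xF3 = 11110011 → 4-byte char #1 = F3 BF 93 A4.
Offset 4: leading byte 0xF0 = 11110000 → 4-byte char #2 = F0 90 8C BD.
Offset 8: leading byte 0xE0 = 11100000 → 3-byte char #3 = E0 A6 AA.
Offset 11: leading byte 0xF3 = 11110011 → 4-byte char #4 = F3 9D B2 9F.
Offset 15: leading byte 0xEA = 11101010 → 3-byte char #5 = EA AA 85.
Leading byte 0xEA = 11101010 matches 1110xxxx → 3-byte sequence.
Byte 1: 0xEA = 11101010, payload 1010 (4 bits).
Byte 2: 0xAA = 10101010 (10xxxxxx ✓), payload 101010.
Byte 3: 0x85 = 10000101 (10xxxxxx ✓), payload 000101.
Concatenate: 1010101010000101 = 0xAA85 (16 bits → U+AA85).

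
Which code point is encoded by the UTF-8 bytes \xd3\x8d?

U+04CD

Leading byte 0xD3 = 11010011 matches 110xxxxx → 2-byte sequence.
Byte 1: 0xD3 = 11010011, payload 10011 (5 bits).
Byte 2: 0x8D = 10001101 (10xxxxxx ✓), payload 001101.
Concatenate: 10011001101 = 0x4CD (11 bits → U+04CD).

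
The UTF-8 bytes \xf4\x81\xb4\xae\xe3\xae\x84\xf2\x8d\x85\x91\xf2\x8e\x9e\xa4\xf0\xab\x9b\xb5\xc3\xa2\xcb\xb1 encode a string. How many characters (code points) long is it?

Byte at offset 0: 0xF4 = 11110100 → 4-byte char (#1). Advance 4.
Byte at offset 4: 0xE3 = 11100011 → 3-byte char (#2). Advance 3.
Byte at offset 7: 0xF2 = 11110010 → 4-byte char (#3). Advance 4.
Byte at offset 11: 0xF2 = 11110010 → 4-byte char (#4). Advance 4.
Byte at offset 15: 0xF0 = 11110000 → 4-byte char (#5). Advance 4.
Byte at offset 19: 0xC3 = 11000011 → 2-byte char (#6). Advance 2.
Byte at offset 21: 0xCB = 11001011 → 2-byte char (#7). Advance 2.
Reached end at offset 23 after 7 code points.

7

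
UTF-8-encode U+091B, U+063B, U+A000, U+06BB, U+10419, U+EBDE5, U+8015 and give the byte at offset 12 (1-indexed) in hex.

1-indexed offset 12 is 0-indexed offset 11.
U+091B → 3-byte form E0 A4 9B at offsets 0–2.
U+063B → 2-byte form D8 BB at offsets 3–4.
U+A000 → 3-byte form EA 80 80 at offsets 5–7.
U+06BB → 2-byte form DA BB at offsets 8–9.
U+10419 → 4-byte form F0 90 90 99 at offsets 10–13.
Offset 11 falls in char 5's range; it's byte 2 of F0 90 90 99 = 0x90.

0x90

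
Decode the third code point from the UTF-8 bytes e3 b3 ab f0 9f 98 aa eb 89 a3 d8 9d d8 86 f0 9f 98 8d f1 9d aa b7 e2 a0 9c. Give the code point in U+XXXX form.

Offset 0: leading byte 0xE3 = 11100011 → 3-byte char #1 = E3 B3 AB.
Offset 3: leading byte 0xF0 = 11110000 → 4-byte char #2 = F0 9F 98 AA.
Offset 7: leading byte 0xEB = 11101011 → 3-byte char #3 = EB 89 A3.
Leading byte 0xEB = 11101011 matches 1110xxxx → 3-byte sequence.
Byte 1: 0xEB = 11101011, payload 1011 (4 bits).
Byte 2: 0x89 = 10001001 (10xxxxxx ✓), payload 001001.
Byte 3: 0xA3 = 10100011 (10xxxxxx ✓), payload 100011.
Concatenate: 1011001001100011 = 0xB263 (16 bits → U+B263).

U+B263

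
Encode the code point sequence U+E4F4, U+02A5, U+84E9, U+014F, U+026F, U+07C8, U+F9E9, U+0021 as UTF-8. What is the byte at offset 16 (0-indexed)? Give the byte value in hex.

U+E4F4 → 3-byte form EE 93 B4 at offsets 0–2.
U+02A5 → 2-byte form CA A5 at offsets 3–4.
U+84E9 → 3-byte form E8 93 A9 at offsets 5–7.
U+014F → 2-byte form C5 8F at offsets 8–9.
U+026F → 2-byte form C9 AF at offsets 10–11.
U+07C8 → 2-byte form DF 88 at offsets 12–13.
U+F9E9 → 3-byte form EF A7 A9 at offsets 14–16.
Offset 16 falls in char 7's range; it's byte 3 of EF A7 A9 = 0xA9.

0xA9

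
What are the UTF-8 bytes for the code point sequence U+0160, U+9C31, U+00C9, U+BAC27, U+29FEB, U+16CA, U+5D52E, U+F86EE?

U+0160: 2-byte form → C5 A0.
U+9C31: 3-byte form → E9 B0 B1.
U+00C9: 2-byte form → C3 89.
U+BAC27: 4-byte form → F2 BA B0 A7.
U+29FEB: 4-byte form → F0 A9 BF AB.
U+16CA: 3-byte form → E1 9B 8A.
U+5D52E: 4-byte form → F1 9D 94 AE.
U+F86EE: 4-byte form → F3 B8 9B AE.
Concatenated (26 bytes): C5 A0 E9 B0 B1 C3 89 F2 BA B0 A7 F0 A9 BF AB E1 9B 8A F1 9D 94 AE F3 B8 9B AE.

C5 A0 E9 B0 B1 C3 89 F2 BA B0 A7 F0 A9 BF AB E1 9B 8A F1 9D 94 AE F3 B8 9B AE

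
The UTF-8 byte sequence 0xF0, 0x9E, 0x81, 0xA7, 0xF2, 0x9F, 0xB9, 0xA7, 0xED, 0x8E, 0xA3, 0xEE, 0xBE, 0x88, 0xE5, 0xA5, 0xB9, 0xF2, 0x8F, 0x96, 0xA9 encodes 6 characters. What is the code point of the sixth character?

Offset 0: leading byte 0xF0 = 11110000 → 4-byte char #1 = F0 9E 81 A7.
Offset 4: leading byte 0xF2 = 11110010 → 4-byte char #2 = F2 9F B9 A7.
Offset 8: leading byte 0xED = 11101101 → 3-byte char #3 = ED 8E A3.
Offset 11: leading byte 0xEE = 11101110 → 3-byte char #4 = EE BE 88.
Offset 14: leading byte 0xE5 = 11100101 → 3-byte char #5 = E5 A5 B9.
Offset 17: leading byte 0xF2 = 11110010 → 4-byte char #6 = F2 8F 96 A9.
Leading byte 0xF2 = 11110010 matches 11110xxx → 4-byte sequence.
Byte 1: 0xF2 = 11110010, payload 010 (3 bits).
Byte 2: 0x8F = 10001111 (10xxxxxx ✓), payload 001111.
Byte 3: 0x96 = 10010110 (10xxxxxx ✓), payload 010110.
Byte 4: 0xA9 = 10101001 (10xxxxxx ✓), payload 101001.
Concatenate: 010001111010110101001 = 0x8F5A9 (21 bits → U+8F5A9).

U+8F5A9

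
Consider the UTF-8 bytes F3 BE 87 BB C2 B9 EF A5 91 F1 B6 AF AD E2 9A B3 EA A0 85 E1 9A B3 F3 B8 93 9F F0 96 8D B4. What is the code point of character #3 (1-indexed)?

Offset 0: leading byte 0xF3 = 11110011 → 4-byte char #1 = F3 BE 87 BB.
Offset 4: leading byte 0xC2 = 11000010 → 2-byte char #2 = C2 B9.
Offset 6: leading byte 0xEF = 11101111 → 3-byte char #3 = EF A5 91.
Leading byte 0xEF = 11101111 matches 1110xxxx → 3-byte sequence.
Byte 1: 0xEF = 11101111, payload 1111 (4 bits).
Byte 2: 0xA5 = 10100101 (10xxxxxx ✓), payload 100101.
Byte 3: 0x91 = 10010001 (10xxxxxx ✓), payload 010001.
Concatenate: 1111100101010001 = 0xF951 (16 bits → U+F951).

U+F951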